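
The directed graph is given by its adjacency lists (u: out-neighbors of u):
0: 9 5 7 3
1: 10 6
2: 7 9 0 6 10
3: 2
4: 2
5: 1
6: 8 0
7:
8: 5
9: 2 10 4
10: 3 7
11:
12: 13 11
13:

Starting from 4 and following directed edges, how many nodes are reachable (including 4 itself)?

11

BFS from 4 visits: 4, 2, 0, 6, 7, 9, 10, 3, 5, 8, 1
Reachable nodes: 11 of 14 total.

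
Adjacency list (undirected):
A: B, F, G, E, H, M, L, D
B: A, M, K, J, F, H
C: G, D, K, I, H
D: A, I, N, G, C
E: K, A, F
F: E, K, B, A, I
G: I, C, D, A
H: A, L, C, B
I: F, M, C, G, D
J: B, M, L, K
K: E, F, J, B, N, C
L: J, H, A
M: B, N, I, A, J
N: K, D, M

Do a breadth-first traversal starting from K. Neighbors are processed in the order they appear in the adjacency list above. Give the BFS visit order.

K E F J B N C A I M L H D G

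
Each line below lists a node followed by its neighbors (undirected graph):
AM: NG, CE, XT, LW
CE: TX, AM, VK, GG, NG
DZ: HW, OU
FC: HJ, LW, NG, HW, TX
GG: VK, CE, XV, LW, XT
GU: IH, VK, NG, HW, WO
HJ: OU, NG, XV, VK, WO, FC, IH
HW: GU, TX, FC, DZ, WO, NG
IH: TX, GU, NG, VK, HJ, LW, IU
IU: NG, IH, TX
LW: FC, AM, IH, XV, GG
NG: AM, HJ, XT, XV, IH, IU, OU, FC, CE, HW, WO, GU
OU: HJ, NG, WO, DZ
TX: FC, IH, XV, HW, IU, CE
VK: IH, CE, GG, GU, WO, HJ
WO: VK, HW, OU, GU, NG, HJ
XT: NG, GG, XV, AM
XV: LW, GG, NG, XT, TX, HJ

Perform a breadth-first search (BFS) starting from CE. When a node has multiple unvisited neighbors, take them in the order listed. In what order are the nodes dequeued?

Visit CE; enqueue TX, AM, VK, GG, NG → queue [TX, AM, VK, GG, NG]
Visit TX; enqueue FC, IH, XV, HW, IU → queue [AM, VK, GG, NG, FC, IH, XV, HW, IU]
Visit AM; enqueue XT, LW → queue [VK, GG, NG, FC, IH, XV, HW, IU, XT, LW]
Visit VK; enqueue GU, WO, HJ → queue [GG, NG, FC, IH, XV, HW, IU, XT, LW, GU, WO, HJ]
Visit GG → queue [NG, FC, IH, XV, HW, IU, XT, LW, GU, WO, HJ]
Visit NG; enqueue OU → queue [FC, IH, XV, HW, IU, XT, LW, GU, WO, HJ, OU]
Visit FC → queue [IH, XV, HW, IU, XT, LW, GU, WO, HJ, OU]
Visit IH → queue [XV, HW, IU, XT, LW, GU, WO, HJ, OU]
Visit XV → queue [HW, IU, XT, LW, GU, WO, HJ, OU]
Visit HW; enqueue DZ → queue [IU, XT, LW, GU, WO, HJ, OU, DZ]
Visit IU → queue [XT, LW, GU, WO, HJ, OU, DZ]
Visit XT → queue [LW, GU, WO, HJ, OU, DZ]
Visit LW → queue [GU, WO, HJ, OU, DZ]
Visit GU → queue [WO, HJ, OU, DZ]
Visit WO → queue [HJ, OU, DZ]
Visit HJ → queue [OU, DZ]
Visit OU → queue [DZ]
Visit DZ → queue []

CE → TX → AM → VK → GG → NG → FC → IH → XV → HW → IU → XT → LW → GU → WO → HJ → OU → DZ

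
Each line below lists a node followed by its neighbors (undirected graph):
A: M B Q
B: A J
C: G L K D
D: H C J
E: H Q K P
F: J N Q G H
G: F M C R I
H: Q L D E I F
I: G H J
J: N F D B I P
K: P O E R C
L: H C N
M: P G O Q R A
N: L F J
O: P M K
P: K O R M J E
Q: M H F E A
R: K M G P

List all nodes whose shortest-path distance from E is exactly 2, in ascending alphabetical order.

A, C, D, F, I, J, L, M, O, R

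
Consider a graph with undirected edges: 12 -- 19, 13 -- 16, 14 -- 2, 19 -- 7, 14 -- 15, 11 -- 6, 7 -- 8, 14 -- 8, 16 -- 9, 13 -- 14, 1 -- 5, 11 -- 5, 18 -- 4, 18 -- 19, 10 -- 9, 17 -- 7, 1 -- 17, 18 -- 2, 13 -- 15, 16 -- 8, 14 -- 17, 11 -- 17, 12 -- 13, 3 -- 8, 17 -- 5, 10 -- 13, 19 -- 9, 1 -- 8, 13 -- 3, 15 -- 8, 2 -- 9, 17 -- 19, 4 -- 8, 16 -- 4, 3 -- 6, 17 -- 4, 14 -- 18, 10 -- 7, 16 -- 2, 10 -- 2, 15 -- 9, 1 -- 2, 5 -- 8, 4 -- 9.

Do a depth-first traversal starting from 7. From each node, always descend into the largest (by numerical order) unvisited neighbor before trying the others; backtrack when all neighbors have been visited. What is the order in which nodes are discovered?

7, 19, 18, 14, 17, 11, 6, 3, 13, 16, 9, 15, 8, 5, 1, 2, 10, 4, 12

Visit 7
7 → 19
19 → 18
18 → 14
14 → 17
17 → 11
11 → 6
6 → 3
3 → 13
13 → 16
16 → 9
9 → 15
15 → 8
8 → 5
5 → 1
1 → 2
2 → 10
8 → 4
13 → 12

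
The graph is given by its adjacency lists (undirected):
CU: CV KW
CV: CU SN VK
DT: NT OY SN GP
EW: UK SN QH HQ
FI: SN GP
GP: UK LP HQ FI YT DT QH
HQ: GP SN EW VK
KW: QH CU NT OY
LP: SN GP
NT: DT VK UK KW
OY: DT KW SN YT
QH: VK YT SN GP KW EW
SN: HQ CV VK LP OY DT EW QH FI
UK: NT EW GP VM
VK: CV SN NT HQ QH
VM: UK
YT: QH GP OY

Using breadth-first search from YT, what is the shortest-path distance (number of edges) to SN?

2

Level 0: YT
Level 1: GP, OY, QH
Level 2: DT, EW, FI, HQ, KW, LP, SN, UK, VK
Level 3: CU, CV, NT, VM
SN first appears at level 2.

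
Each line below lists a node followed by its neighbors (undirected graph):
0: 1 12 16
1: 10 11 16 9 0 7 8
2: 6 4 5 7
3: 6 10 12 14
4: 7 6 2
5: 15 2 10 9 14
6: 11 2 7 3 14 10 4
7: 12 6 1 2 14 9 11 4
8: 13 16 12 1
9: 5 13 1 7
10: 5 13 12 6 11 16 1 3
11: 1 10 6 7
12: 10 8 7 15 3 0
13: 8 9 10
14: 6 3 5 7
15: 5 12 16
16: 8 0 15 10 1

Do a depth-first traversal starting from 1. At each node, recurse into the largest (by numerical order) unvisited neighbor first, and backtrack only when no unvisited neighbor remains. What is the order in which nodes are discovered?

1 -> 16 -> 15 -> 12 -> 10 -> 13 -> 9 -> 7 -> 14 -> 6 -> 11 -> 4 -> 2 -> 5 -> 3 -> 8 -> 0

Visit 1
1 → 16
16 → 15
15 → 12
12 → 10
10 → 13
13 → 9
9 → 7
7 → 14
14 → 6
6 → 11
6 → 4
4 → 2
2 → 5
6 → 3
13 → 8
12 → 0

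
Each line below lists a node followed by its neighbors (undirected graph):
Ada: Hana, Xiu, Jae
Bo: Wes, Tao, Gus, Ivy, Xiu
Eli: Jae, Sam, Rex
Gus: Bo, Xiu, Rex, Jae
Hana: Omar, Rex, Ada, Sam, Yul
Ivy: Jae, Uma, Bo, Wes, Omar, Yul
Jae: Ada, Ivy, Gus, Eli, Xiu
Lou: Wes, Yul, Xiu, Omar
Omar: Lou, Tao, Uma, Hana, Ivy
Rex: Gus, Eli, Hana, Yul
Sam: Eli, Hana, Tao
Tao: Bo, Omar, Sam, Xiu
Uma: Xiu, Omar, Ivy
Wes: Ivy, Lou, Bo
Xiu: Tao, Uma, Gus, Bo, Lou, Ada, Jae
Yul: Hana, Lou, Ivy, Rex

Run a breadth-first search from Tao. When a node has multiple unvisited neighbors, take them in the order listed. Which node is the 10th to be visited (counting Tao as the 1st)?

Uma

Visit Tao; enqueue Bo, Omar, Sam, Xiu → queue [Bo, Omar, Sam, Xiu]
Visit Bo; enqueue Wes, Gus, Ivy → queue [Omar, Sam, Xiu, Wes, Gus, Ivy]
Visit Omar; enqueue Lou, Uma, Hana → queue [Sam, Xiu, Wes, Gus, Ivy, Lou, Uma, Hana]
Visit Sam; enqueue Eli → queue [Xiu, Wes, Gus, Ivy, Lou, Uma, Hana, Eli]
Visit Xiu; enqueue Ada, Jae → queue [Wes, Gus, Ivy, Lou, Uma, Hana, Eli, Ada, Jae]
Visit Wes → queue [Gus, Ivy, Lou, Uma, Hana, Eli, Ada, Jae]
Visit Gus; enqueue Rex → queue [Ivy, Lou, Uma, Hana, Eli, Ada, Jae, Rex]
Visit Ivy; enqueue Yul → queue [Lou, Uma, Hana, Eli, Ada, Jae, Rex, Yul]
Visit Lou → queue [Uma, Hana, Eli, Ada, Jae, Rex, Yul]
Visit Uma → queue [Hana, Eli, Ada, Jae, Rex, Yul]
Visit Hana → queue [Eli, Ada, Jae, Rex, Yul]
Visit Eli → queue [Ada, Jae, Rex, Yul]
Visit Ada → queue [Jae, Rex, Yul]
Visit Jae → queue [Rex, Yul]
Visit Rex → queue [Yul]
Visit Yul → queue []

Visit order: Tao, Bo, Omar, Sam, Xiu, Wes, Gus, Ivy, Lou, Uma, Hana, Eli, Ada, Jae, Rex, Yul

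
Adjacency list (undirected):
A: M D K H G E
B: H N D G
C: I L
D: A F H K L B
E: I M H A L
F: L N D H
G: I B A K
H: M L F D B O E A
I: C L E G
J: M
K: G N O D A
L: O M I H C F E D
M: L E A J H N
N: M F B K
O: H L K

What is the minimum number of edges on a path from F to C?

Level 0: F
Level 1: D, H, L, N
Level 2: A, B, C, E, I, K, M, O
Level 3: G, J
C first appears at level 2.

2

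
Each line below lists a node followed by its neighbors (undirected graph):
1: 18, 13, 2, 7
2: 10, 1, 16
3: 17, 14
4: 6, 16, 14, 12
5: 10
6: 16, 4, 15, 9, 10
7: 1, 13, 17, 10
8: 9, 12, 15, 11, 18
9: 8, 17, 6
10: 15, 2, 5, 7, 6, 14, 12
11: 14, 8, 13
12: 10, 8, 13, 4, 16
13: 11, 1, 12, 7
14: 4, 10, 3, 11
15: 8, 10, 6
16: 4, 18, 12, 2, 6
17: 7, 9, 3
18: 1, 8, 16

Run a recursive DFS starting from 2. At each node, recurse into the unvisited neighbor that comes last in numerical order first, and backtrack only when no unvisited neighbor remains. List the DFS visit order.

Visit 2
2 → 16
16 → 18
18 → 8
8 → 15
15 → 10
10 → 14
14 → 11
11 → 13
13 → 12
12 → 4
4 → 6
6 → 9
9 → 17
17 → 7
7 → 1
17 → 3
10 → 5

2, 16, 18, 8, 15, 10, 14, 11, 13, 12, 4, 6, 9, 17, 7, 1, 3, 5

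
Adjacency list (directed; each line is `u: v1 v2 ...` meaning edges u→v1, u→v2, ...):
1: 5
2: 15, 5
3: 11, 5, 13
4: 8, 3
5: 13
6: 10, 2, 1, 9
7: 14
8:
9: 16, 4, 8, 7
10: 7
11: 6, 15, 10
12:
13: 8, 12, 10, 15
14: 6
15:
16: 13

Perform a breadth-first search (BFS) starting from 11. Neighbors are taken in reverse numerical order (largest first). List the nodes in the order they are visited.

11, 15, 10, 6, 7, 9, 2, 1, 14, 16, 8, 4, 5, 13, 3, 12

Visit 11; enqueue 15, 10, 6 → queue [15, 10, 6]
Visit 15 → queue [10, 6]
Visit 10; enqueue 7 → queue [6, 7]
Visit 6; enqueue 9, 2, 1 → queue [7, 9, 2, 1]
Visit 7; enqueue 14 → queue [9, 2, 1, 14]
Visit 9; enqueue 16, 8, 4 → queue [2, 1, 14, 16, 8, 4]
Visit 2; enqueue 5 → queue [1, 14, 16, 8, 4, 5]
Visit 1 → queue [14, 16, 8, 4, 5]
Visit 14 → queue [16, 8, 4, 5]
Visit 16; enqueue 13 → queue [8, 4, 5, 13]
Visit 8 → queue [4, 5, 13]
Visit 4; enqueue 3 → queue [5, 13, 3]
Visit 5 → queue [13, 3]
Visit 13; enqueue 12 → queue [3, 12]
Visit 3 → queue [12]
Visit 12 → queue []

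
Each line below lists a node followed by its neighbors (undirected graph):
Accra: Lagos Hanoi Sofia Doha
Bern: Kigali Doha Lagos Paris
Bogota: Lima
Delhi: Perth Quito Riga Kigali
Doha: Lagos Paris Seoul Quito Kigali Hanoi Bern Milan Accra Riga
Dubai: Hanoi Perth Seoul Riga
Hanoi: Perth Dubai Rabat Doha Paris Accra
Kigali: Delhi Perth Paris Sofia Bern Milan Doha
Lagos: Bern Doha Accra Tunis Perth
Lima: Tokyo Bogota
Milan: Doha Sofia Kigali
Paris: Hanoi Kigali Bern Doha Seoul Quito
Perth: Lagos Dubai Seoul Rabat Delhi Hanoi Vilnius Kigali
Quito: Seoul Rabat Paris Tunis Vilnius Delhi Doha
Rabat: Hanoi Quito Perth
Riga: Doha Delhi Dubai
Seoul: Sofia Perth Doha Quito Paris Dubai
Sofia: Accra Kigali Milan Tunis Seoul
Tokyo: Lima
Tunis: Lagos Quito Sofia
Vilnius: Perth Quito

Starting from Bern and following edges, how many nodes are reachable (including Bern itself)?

BFS from Bern visits: Bern, Paris, Lagos, Kigali, Doha, Seoul, Quito, Hanoi, Tunis, Perth, Accra, Sofia, Milan, Delhi, Riga, Dubai, Vilnius, Rabat
Reachable nodes: 18 of 21 total.

18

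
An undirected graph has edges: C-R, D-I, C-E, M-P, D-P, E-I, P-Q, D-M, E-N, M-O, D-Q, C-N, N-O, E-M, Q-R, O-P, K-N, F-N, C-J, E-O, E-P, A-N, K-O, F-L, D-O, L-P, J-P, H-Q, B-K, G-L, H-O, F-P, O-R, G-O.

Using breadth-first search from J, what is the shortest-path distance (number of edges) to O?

2

Level 0: J
Level 1: C, P
Level 2: D, E, F, L, M, N, O, Q, R
Level 3: A, G, H, I, K
Level 4: B
O first appears at level 2.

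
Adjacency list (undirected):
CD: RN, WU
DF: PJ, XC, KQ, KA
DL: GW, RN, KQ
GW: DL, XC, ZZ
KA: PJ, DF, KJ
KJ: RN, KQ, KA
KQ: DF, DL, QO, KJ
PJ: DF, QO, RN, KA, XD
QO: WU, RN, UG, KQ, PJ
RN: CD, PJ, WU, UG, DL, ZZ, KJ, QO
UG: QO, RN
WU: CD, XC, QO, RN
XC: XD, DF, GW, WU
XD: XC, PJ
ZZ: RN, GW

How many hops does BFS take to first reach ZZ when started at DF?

Level 0: DF
Level 1: KA, KQ, PJ, XC
Level 2: DL, GW, KJ, QO, RN, WU, XD
Level 3: CD, UG, ZZ
ZZ first appears at level 3.

3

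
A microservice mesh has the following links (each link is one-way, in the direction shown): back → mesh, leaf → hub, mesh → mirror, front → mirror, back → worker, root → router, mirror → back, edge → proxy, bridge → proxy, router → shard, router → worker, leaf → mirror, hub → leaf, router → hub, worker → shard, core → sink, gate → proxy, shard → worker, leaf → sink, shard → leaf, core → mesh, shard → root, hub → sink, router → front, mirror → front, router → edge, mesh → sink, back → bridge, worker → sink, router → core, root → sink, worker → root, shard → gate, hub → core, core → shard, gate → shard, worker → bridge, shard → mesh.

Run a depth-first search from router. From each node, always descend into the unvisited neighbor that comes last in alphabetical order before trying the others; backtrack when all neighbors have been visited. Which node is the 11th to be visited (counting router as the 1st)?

Visit router
router → worker
worker → sink
worker → shard
shard → root
shard → mesh
mesh → mirror
mirror → front
mirror → back
back → bridge
bridge → proxy
shard → leaf
leaf → hub
hub → core
shard → gate
router → edge

Visit order: router, worker, sink, shard, root, mesh, mirror, front, back, bridge, proxy, leaf, hub, core, gate, edge

proxy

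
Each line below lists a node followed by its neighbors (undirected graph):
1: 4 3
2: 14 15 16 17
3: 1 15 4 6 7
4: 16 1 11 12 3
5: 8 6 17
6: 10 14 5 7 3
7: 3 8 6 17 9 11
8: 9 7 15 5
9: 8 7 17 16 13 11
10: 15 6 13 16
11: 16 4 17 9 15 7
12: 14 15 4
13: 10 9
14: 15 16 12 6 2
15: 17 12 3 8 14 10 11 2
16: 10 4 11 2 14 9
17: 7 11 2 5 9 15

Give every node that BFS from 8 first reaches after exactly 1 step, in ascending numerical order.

Level 0: 8
Level 1: 5, 7, 9, 15
Level 2: 2, 3, 6, 10, 11, 12, 13, 14, 16, 17
Level 3: 1, 4

5, 7, 9, 15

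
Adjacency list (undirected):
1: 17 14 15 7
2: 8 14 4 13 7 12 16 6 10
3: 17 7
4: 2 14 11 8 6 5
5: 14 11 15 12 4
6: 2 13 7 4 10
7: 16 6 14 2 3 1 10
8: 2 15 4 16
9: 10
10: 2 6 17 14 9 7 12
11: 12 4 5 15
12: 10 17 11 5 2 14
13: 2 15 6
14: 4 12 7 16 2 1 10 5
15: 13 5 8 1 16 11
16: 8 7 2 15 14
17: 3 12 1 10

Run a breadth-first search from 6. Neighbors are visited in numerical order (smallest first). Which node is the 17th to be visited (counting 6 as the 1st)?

Visit 6; enqueue 2, 4, 7, 10, 13 → queue [2, 4, 7, 10, 13]
Visit 2; enqueue 8, 12, 14, 16 → queue [4, 7, 10, 13, 8, 12, 14, 16]
Visit 4; enqueue 5, 11 → queue [7, 10, 13, 8, 12, 14, 16, 5, 11]
Visit 7; enqueue 1, 3 → queue [10, 13, 8, 12, 14, 16, 5, 11, 1, 3]
Visit 10; enqueue 9, 17 → queue [13, 8, 12, 14, 16, 5, 11, 1, 3, 9, 17]
Visit 13; enqueue 15 → queue [8, 12, 14, 16, 5, 11, 1, 3, 9, 17, 15]
Visit 8 → queue [12, 14, 16, 5, 11, 1, 3, 9, 17, 15]
Visit 12 → queue [14, 16, 5, 11, 1, 3, 9, 17, 15]
Visit 14 → queue [16, 5, 11, 1, 3, 9, 17, 15]
Visit 16 → queue [5, 11, 1, 3, 9, 17, 15]
Visit 5 → queue [11, 1, 3, 9, 17, 15]
Visit 11 → queue [1, 3, 9, 17, 15]
Visit 1 → queue [3, 9, 17, 15]
Visit 3 → queue [9, 17, 15]
Visit 9 → queue [17, 15]
Visit 17 → queue [15]
Visit 15 → queue []

Visit order: 6, 2, 4, 7, 10, 13, 8, 12, 14, 16, 5, 11, 1, 3, 9, 17, 15

15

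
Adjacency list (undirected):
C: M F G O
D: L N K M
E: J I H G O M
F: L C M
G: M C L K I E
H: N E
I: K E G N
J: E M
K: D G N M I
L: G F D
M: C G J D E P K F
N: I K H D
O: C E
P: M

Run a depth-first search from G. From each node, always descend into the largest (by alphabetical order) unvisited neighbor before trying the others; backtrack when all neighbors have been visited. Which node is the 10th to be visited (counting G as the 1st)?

F

Visit G
G → M
M → P
M → K
K → N
N → I
I → E
E → O
O → C
C → F
F → L
L → D
E → J
E → H

Visit order: G, M, P, K, N, I, E, O, C, F, L, D, J, H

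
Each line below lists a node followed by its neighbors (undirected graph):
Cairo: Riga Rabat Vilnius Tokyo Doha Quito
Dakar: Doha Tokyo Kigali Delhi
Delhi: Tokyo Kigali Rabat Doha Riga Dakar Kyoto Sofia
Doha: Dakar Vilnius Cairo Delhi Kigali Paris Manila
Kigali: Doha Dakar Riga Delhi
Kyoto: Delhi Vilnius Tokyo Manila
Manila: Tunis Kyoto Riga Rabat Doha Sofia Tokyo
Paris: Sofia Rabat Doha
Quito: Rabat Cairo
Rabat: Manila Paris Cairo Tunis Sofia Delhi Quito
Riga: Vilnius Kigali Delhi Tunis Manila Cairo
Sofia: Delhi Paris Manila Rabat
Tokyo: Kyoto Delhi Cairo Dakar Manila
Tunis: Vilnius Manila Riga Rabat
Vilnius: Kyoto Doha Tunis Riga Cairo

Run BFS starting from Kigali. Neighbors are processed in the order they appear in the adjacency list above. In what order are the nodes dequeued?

Kigali -> Doha -> Dakar -> Riga -> Delhi -> Vilnius -> Cairo -> Paris -> Manila -> Tokyo -> Tunis -> Rabat -> Kyoto -> Sofia -> Quito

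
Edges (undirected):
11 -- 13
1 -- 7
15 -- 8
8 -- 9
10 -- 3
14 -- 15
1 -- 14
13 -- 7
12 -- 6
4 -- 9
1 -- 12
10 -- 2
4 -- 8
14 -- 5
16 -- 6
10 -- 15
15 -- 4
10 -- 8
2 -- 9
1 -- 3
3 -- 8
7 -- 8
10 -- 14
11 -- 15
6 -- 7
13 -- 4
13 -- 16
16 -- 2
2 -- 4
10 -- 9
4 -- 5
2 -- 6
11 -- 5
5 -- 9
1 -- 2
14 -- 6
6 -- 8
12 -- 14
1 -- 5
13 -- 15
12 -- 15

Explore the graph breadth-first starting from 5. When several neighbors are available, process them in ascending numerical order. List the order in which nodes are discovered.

5 -> 1 -> 4 -> 9 -> 11 -> 14 -> 2 -> 3 -> 7 -> 12 -> 8 -> 13 -> 15 -> 10 -> 6 -> 16

Visit 5; enqueue 1, 4, 9, 11, 14 → queue [1, 4, 9, 11, 14]
Visit 1; enqueue 2, 3, 7, 12 → queue [4, 9, 11, 14, 2, 3, 7, 12]
Visit 4; enqueue 8, 13, 15 → queue [9, 11, 14, 2, 3, 7, 12, 8, 13, 15]
Visit 9; enqueue 10 → queue [11, 14, 2, 3, 7, 12, 8, 13, 15, 10]
Visit 11 → queue [14, 2, 3, 7, 12, 8, 13, 15, 10]
Visit 14; enqueue 6 → queue [2, 3, 7, 12, 8, 13, 15, 10, 6]
Visit 2; enqueue 16 → queue [3, 7, 12, 8, 13, 15, 10, 6, 16]
Visit 3 → queue [7, 12, 8, 13, 15, 10, 6, 16]
Visit 7 → queue [12, 8, 13, 15, 10, 6, 16]
Visit 12 → queue [8, 13, 15, 10, 6, 16]
Visit 8 → queue [13, 15, 10, 6, 16]
Visit 13 → queue [15, 10, 6, 16]
Visit 15 → queue [10, 6, 16]
Visit 10 → queue [6, 16]
Visit 6 → queue [16]
Visit 16 → queue []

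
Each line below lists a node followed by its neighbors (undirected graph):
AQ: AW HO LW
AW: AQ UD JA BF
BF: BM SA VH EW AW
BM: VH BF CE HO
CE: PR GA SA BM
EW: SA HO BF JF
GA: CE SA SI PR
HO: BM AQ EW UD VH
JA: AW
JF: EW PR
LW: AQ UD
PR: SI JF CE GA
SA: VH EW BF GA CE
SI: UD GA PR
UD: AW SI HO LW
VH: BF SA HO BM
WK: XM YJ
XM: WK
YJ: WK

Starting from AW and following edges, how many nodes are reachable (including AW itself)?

16

BFS from AW visits: AW, AQ, BF, JA, UD, HO, LW, BM, EW, SA, VH, SI, CE, JF, GA, PR
Reachable nodes: 16 of 19 total.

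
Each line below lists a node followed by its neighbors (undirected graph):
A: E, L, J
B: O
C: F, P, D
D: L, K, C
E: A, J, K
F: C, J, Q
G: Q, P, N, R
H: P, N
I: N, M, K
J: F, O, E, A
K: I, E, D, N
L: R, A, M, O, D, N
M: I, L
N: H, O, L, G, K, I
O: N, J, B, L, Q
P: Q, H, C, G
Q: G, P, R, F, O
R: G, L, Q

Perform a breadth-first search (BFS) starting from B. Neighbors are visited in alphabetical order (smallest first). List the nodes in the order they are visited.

B -> O -> J -> L -> N -> Q -> A -> E -> F -> D -> M -> R -> G -> H -> I -> K -> P -> C

Visit B; enqueue O → queue [O]
Visit O; enqueue J, L, N, Q → queue [J, L, N, Q]
Visit J; enqueue A, E, F → queue [L, N, Q, A, E, F]
Visit L; enqueue D, M, R → queue [N, Q, A, E, F, D, M, R]
Visit N; enqueue G, H, I, K → queue [Q, A, E, F, D, M, R, G, H, I, K]
Visit Q; enqueue P → queue [A, E, F, D, M, R, G, H, I, K, P]
Visit A → queue [E, F, D, M, R, G, H, I, K, P]
Visit E → queue [F, D, M, R, G, H, I, K, P]
Visit F; enqueue C → queue [D, M, R, G, H, I, K, P, C]
Visit D → queue [M, R, G, H, I, K, P, C]
Visit M → queue [R, G, H, I, K, P, C]
Visit R → queue [G, H, I, K, P, C]
Visit G → queue [H, I, K, P, C]
Visit H → queue [I, K, P, C]
Visit I → queue [K, P, C]
Visit K → queue [P, C]
Visit P → queue [C]
Visit C → queue []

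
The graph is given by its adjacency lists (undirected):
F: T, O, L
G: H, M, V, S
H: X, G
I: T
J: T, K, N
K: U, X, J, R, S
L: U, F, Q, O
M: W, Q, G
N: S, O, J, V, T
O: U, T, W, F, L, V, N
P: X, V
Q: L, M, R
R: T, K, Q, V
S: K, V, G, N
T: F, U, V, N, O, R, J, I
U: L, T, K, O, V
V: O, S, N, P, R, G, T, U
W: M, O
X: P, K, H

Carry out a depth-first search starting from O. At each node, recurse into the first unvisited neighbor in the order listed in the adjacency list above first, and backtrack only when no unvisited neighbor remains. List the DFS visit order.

Visit O
O → U
U → L
L → F
F → T
T → V
V → S
S → K
K → X
X → P
X → H
H → G
G → M
M → W
M → Q
Q → R
K → J
J → N
T → I

O -> U -> L -> F -> T -> V -> S -> K -> X -> P -> H -> G -> M -> W -> Q -> R -> J -> N -> I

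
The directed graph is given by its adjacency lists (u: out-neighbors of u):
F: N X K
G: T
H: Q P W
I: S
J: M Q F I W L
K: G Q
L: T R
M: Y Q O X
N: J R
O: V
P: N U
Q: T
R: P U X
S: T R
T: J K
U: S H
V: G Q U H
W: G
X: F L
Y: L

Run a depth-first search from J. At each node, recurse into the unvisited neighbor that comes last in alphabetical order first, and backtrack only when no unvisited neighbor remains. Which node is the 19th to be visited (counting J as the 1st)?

V

Visit J
J → W
W → G
G → T
T → K
K → Q
J → M
M → Y
Y → L
L → R
R → X
X → F
F → N
R → U
U → S
U → H
H → P
M → O
O → V
J → I

Visit order: J, W, G, T, K, Q, M, Y, L, R, X, F, N, U, S, H, P, O, V, I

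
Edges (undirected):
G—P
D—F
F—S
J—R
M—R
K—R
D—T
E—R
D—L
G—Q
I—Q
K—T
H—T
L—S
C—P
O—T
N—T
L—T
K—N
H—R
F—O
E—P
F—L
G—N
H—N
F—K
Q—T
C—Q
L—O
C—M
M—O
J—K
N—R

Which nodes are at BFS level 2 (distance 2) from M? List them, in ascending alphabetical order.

Level 0: M
Level 1: C, O, R
Level 2: E, F, H, J, K, L, N, P, Q, T
Level 3: D, G, I, S

E, F, H, J, K, L, N, P, Q, T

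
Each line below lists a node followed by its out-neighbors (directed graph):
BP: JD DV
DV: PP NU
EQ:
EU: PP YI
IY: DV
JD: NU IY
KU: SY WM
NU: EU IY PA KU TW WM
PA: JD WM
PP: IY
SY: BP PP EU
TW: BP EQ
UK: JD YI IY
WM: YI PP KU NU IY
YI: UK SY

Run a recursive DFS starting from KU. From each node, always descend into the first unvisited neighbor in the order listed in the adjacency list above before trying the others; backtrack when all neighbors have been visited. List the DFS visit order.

KU SY BP JD NU EU PP IY DV YI UK PA WM TW EQ

Visit KU
KU → SY
SY → BP
BP → JD
JD → NU
NU → EU
EU → PP
PP → IY
IY → DV
EU → YI
YI → UK
NU → PA
PA → WM
NU → TW
TW → EQ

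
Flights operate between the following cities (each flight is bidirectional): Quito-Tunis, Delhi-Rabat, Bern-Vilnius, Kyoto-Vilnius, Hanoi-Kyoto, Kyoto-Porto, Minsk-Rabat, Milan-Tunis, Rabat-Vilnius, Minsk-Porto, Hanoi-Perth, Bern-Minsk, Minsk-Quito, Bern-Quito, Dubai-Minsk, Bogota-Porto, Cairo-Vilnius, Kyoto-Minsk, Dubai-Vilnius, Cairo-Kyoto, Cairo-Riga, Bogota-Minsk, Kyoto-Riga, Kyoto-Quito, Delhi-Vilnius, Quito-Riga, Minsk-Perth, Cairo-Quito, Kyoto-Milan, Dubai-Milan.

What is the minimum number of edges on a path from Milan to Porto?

2

Level 0: Milan
Level 1: Dubai, Kyoto, Tunis
Level 2: Cairo, Hanoi, Minsk, Porto, Quito, Riga, Vilnius
Level 3: Bern, Bogota, Delhi, Perth, Rabat
Porto first appears at level 2.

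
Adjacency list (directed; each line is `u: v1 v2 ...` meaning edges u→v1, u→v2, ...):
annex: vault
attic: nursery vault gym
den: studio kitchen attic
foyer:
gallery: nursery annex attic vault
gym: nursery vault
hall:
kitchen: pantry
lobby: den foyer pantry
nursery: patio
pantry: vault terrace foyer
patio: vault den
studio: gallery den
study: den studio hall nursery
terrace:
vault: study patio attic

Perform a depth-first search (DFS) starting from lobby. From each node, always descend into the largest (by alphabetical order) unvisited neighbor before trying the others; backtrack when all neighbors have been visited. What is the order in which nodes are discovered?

lobby -> pantry -> vault -> study -> studio -> gallery -> nursery -> patio -> den -> kitchen -> attic -> gym -> annex -> hall -> terrace -> foyer

Visit lobby
lobby → pantry
pantry → vault
vault → study
study → studio
studio → gallery
gallery → nursery
nursery → patio
patio → den
den → kitchen
den → attic
attic → gym
gallery → annex
study → hall
pantry → terrace
pantry → foyer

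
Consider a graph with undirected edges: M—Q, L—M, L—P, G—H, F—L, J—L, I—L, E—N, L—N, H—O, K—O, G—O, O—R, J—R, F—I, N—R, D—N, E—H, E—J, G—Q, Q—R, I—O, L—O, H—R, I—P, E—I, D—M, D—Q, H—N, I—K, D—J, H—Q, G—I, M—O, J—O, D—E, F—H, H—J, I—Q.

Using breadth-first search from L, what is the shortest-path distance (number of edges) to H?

Level 0: L
Level 1: F, I, J, M, N, O, P
Level 2: D, E, G, H, K, Q, R
H first appears at level 2.

2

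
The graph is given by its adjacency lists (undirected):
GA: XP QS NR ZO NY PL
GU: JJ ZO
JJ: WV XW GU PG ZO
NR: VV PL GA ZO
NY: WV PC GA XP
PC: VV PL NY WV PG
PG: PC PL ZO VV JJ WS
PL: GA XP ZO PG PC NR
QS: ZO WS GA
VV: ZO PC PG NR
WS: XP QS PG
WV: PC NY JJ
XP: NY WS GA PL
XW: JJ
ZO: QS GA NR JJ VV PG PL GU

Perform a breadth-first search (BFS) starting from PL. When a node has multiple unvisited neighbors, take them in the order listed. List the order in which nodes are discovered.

Visit PL; enqueue GA, XP, ZO, PG, PC, NR → queue [GA, XP, ZO, PG, PC, NR]
Visit GA; enqueue QS, NY → queue [XP, ZO, PG, PC, NR, QS, NY]
Visit XP; enqueue WS → queue [ZO, PG, PC, NR, QS, NY, WS]
Visit ZO; enqueue JJ, VV, GU → queue [PG, PC, NR, QS, NY, WS, JJ, VV, GU]
Visit PG → queue [PC, NR, QS, NY, WS, JJ, VV, GU]
Visit PC; enqueue WV → queue [NR, QS, NY, WS, JJ, VV, GU, WV]
Visit NR → queue [QS, NY, WS, JJ, VV, GU, WV]
Visit QS → queue [NY, WS, JJ, VV, GU, WV]
Visit NY → queue [WS, JJ, VV, GU, WV]
Visit WS → queue [JJ, VV, GU, WV]
Visit JJ; enqueue XW → queue [VV, GU, WV, XW]
Visit VV → queue [GU, WV, XW]
Visit GU → queue [WV, XW]
Visit WV → queue [XW]
Visit XW → queue []

PL -> GA -> XP -> ZO -> PG -> PC -> NR -> QS -> NY -> WS -> JJ -> VV -> GU -> WV -> XW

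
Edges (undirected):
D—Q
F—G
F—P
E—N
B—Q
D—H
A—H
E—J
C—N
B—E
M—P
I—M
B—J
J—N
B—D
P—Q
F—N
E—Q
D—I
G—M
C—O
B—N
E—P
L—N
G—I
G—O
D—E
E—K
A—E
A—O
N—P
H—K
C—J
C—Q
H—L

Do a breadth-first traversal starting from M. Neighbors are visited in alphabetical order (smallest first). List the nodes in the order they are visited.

Visit M; enqueue G, I, P → queue [G, I, P]
Visit G; enqueue F, O → queue [I, P, F, O]
Visit I; enqueue D → queue [P, F, O, D]
Visit P; enqueue E, N, Q → queue [F, O, D, E, N, Q]
Visit F → queue [O, D, E, N, Q]
Visit O; enqueue A, C → queue [D, E, N, Q, A, C]
Visit D; enqueue B, H → queue [E, N, Q, A, C, B, H]
Visit E; enqueue J, K → queue [N, Q, A, C, B, H, J, K]
Visit N; enqueue L → queue [Q, A, C, B, H, J, K, L]
Visit Q → queue [A, C, B, H, J, K, L]
Visit A → queue [C, B, H, J, K, L]
Visit C → queue [B, H, J, K, L]
Visit B → queue [H, J, K, L]
Visit H → queue [J, K, L]
Visit J → queue [K, L]
Visit K → queue [L]
Visit L → queue []

M -> G -> I -> P -> F -> O -> D -> E -> N -> Q -> A -> C -> B -> H -> J -> K -> L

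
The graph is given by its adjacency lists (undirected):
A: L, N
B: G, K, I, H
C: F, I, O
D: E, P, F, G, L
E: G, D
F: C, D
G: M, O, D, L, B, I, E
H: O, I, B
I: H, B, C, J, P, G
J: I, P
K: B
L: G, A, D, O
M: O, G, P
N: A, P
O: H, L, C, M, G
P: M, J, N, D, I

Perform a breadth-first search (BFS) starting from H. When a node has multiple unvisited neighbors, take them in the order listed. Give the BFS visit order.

H -> O -> I -> B -> L -> C -> M -> G -> J -> P -> K -> A -> D -> F -> E -> N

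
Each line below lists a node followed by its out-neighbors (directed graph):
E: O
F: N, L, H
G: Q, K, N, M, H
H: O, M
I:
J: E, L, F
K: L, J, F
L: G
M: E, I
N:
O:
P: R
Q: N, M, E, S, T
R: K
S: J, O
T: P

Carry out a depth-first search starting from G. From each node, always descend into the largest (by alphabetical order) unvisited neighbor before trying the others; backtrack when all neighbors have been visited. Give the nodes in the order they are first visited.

G Q T P R K L J F N H O M I E S

Visit G
G → Q
Q → T
T → P
P → R
R → K
K → L
K → J
J → F
F → N
F → H
H → O
H → M
M → I
M → E
Q → S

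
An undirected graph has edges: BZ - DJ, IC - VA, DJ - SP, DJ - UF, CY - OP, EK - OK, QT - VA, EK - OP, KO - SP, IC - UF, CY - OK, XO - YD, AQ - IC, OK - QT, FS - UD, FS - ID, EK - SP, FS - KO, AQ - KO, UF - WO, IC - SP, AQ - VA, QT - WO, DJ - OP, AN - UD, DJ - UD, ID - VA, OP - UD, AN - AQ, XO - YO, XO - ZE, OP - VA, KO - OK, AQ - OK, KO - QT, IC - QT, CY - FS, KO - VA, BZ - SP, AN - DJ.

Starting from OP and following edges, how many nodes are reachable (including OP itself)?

18

BFS from OP visits: OP, VA, UD, EK, DJ, CY, QT, KO, ID, IC, AQ, FS, AN, SP, OK, UF, BZ, WO
Reachable nodes: 18 of 22 total.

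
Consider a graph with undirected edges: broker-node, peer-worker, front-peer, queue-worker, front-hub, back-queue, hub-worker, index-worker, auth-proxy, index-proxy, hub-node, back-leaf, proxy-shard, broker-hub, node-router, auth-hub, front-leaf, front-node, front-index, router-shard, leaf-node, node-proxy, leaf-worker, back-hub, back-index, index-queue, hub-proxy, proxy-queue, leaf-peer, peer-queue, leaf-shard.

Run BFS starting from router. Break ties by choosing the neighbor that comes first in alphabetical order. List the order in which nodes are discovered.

router node shard broker front hub leaf proxy index peer auth back worker queue

Visit router; enqueue node, shard → queue [node, shard]
Visit node; enqueue broker, front, hub, leaf, proxy → queue [shard, broker, front, hub, leaf, proxy]
Visit shard → queue [broker, front, hub, leaf, proxy]
Visit broker → queue [front, hub, leaf, proxy]
Visit front; enqueue index, peer → queue [hub, leaf, proxy, index, peer]
Visit hub; enqueue auth, back, worker → queue [leaf, proxy, index, peer, auth, back, worker]
Visit leaf → queue [proxy, index, peer, auth, back, worker]
Visit proxy; enqueue queue → queue [index, peer, auth, back, worker, queue]
Visit index → queue [peer, auth, back, worker, queue]
Visit peer → queue [auth, back, worker, queue]
Visit auth → queue [back, worker, queue]
Visit back → queue [worker, queue]
Visit worker → queue [queue]
Visit queue → queue []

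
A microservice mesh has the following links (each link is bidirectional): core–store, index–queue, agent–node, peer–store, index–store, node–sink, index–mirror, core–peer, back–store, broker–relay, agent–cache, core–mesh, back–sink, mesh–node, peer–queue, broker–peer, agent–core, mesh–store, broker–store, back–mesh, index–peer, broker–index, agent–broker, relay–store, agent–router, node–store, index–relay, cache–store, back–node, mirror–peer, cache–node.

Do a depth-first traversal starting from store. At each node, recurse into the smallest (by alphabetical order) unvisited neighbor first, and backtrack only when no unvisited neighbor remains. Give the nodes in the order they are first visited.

Visit store
store → back
back → mesh
mesh → core
core → agent
agent → broker
broker → index
index → mirror
mirror → peer
peer → queue
index → relay
agent → cache
cache → node
node → sink
agent → router

store, back, mesh, core, agent, broker, index, mirror, peer, queue, relay, cache, node, sink, router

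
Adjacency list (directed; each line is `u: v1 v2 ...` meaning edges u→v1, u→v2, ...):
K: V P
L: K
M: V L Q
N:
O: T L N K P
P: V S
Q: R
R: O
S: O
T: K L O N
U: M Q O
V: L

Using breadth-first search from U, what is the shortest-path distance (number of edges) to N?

Level 0: U
Level 1: M, O, Q
Level 2: K, L, N, P, R, T, V
Level 3: S
N first appears at level 2.

2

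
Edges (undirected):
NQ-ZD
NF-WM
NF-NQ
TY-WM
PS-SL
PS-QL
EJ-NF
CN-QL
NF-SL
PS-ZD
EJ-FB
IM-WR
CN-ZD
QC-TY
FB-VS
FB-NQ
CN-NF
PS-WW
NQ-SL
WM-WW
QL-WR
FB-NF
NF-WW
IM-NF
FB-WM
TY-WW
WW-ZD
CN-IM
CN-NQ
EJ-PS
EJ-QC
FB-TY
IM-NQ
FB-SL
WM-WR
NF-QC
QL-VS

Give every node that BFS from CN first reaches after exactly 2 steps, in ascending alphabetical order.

EJ, FB, PS, QC, SL, VS, WM, WR, WW

Level 0: CN
Level 1: IM, NF, NQ, QL, ZD
Level 2: EJ, FB, PS, QC, SL, VS, WM, WR, WW
Level 3: TY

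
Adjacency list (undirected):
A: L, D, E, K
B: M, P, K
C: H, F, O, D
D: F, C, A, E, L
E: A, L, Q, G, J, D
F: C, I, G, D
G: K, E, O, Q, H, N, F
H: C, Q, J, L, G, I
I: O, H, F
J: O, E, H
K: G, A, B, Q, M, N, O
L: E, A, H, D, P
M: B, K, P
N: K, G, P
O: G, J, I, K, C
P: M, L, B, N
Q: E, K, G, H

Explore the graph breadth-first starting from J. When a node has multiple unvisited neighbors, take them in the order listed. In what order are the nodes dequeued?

Visit J; enqueue O, E, H → queue [O, E, H]
Visit O; enqueue G, I, K, C → queue [E, H, G, I, K, C]
Visit E; enqueue A, L, Q, D → queue [H, G, I, K, C, A, L, Q, D]
Visit H → queue [G, I, K, C, A, L, Q, D]
Visit G; enqueue N, F → queue [I, K, C, A, L, Q, D, N, F]
Visit I → queue [K, C, A, L, Q, D, N, F]
Visit K; enqueue B, M → queue [C, A, L, Q, D, N, F, B, M]
Visit C → queue [A, L, Q, D, N, F, B, M]
Visit A → queue [L, Q, D, N, F, B, M]
Visit L; enqueue P → queue [Q, D, N, F, B, M, P]
Visit Q → queue [D, N, F, B, M, P]
Visit D → queue [N, F, B, M, P]
Visit N → queue [F, B, M, P]
Visit F → queue [B, M, P]
Visit B → queue [M, P]
Visit M → queue [P]
Visit P → queue []

J → O → E → H → G → I → K → C → A → L → Q → D → N → F → B → M → P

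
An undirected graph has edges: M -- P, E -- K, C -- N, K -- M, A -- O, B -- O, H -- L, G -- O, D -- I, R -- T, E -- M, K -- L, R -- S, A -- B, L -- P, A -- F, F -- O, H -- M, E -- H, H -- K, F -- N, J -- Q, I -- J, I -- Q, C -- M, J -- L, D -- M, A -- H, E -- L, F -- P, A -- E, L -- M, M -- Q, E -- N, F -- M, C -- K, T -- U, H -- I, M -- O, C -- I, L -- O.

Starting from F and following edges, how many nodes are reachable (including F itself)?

17

BFS from F visits: F, P, O, N, M, A, L, G, B, E, C, Q, K, H, D, J, I
Reachable nodes: 17 of 21 total.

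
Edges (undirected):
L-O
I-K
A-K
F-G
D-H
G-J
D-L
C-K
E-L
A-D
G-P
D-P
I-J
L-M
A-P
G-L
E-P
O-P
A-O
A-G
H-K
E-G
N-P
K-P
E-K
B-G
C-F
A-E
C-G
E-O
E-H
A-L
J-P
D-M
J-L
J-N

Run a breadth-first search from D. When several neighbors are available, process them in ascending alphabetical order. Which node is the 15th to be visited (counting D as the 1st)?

F

Visit D; enqueue A, H, L, M, P → queue [A, H, L, M, P]
Visit A; enqueue E, G, K, O → queue [H, L, M, P, E, G, K, O]
Visit H → queue [L, M, P, E, G, K, O]
Visit L; enqueue J → queue [M, P, E, G, K, O, J]
Visit M → queue [P, E, G, K, O, J]
Visit P; enqueue N → queue [E, G, K, O, J, N]
Visit E → queue [G, K, O, J, N]
Visit G; enqueue B, C, F → queue [K, O, J, N, B, C, F]
Visit K; enqueue I → queue [O, J, N, B, C, F, I]
Visit O → queue [J, N, B, C, F, I]
Visit J → queue [N, B, C, F, I]
Visit N → queue [B, C, F, I]
Visit B → queue [C, F, I]
Visit C → queue [F, I]
Visit F → queue [I]
Visit I → queue []

Visit order: D, A, H, L, M, P, E, G, K, O, J, N, B, C, F, I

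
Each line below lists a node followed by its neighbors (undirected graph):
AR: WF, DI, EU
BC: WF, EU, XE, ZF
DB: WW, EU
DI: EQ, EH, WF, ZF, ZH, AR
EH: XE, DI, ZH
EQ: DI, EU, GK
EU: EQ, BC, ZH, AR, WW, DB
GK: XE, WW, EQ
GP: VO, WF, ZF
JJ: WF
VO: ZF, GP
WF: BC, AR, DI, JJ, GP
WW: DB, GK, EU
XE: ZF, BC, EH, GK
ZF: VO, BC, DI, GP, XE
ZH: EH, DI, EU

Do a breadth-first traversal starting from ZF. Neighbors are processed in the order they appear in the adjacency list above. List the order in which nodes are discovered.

ZF → VO → BC → DI → GP → XE → WF → EU → EQ → EH → ZH → AR → GK → JJ → WW → DB

Visit ZF; enqueue VO, BC, DI, GP, XE → queue [VO, BC, DI, GP, XE]
Visit VO → queue [BC, DI, GP, XE]
Visit BC; enqueue WF, EU → queue [DI, GP, XE, WF, EU]
Visit DI; enqueue EQ, EH, ZH, AR → queue [GP, XE, WF, EU, EQ, EH, ZH, AR]
Visit GP → queue [XE, WF, EU, EQ, EH, ZH, AR]
Visit XE; enqueue GK → queue [WF, EU, EQ, EH, ZH, AR, GK]
Visit WF; enqueue JJ → queue [EU, EQ, EH, ZH, AR, GK, JJ]
Visit EU; enqueue WW, DB → queue [EQ, EH, ZH, AR, GK, JJ, WW, DB]
Visit EQ → queue [EH, ZH, AR, GK, JJ, WW, DB]
Visit EH → queue [ZH, AR, GK, JJ, WW, DB]
Visit ZH → queue [AR, GK, JJ, WW, DB]
Visit AR → queue [GK, JJ, WW, DB]
Visit GK → queue [JJ, WW, DB]
Visit JJ → queue [WW, DB]
Visit WW → queue [DB]
Visit DB → queue []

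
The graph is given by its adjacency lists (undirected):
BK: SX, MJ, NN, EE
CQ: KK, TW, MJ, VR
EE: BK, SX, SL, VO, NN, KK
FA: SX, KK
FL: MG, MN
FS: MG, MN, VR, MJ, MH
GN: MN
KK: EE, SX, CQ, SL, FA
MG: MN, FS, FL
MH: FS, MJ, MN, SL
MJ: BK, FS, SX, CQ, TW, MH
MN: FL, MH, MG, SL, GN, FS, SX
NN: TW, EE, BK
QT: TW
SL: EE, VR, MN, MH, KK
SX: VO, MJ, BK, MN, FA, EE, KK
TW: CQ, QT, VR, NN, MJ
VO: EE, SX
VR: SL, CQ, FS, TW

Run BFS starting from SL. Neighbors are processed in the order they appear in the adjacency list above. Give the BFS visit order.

Visit SL; enqueue EE, VR, MN, MH, KK → queue [EE, VR, MN, MH, KK]
Visit EE; enqueue BK, SX, VO, NN → queue [VR, MN, MH, KK, BK, SX, VO, NN]
Visit VR; enqueue CQ, FS, TW → queue [MN, MH, KK, BK, SX, VO, NN, CQ, FS, TW]
Visit MN; enqueue FL, MG, GN → queue [MH, KK, BK, SX, VO, NN, CQ, FS, TW, FL, MG, GN]
Visit MH; enqueue MJ → queue [KK, BK, SX, VO, NN, CQ, FS, TW, FL, MG, GN, MJ]
Visit KK; enqueue FA → queue [BK, SX, VO, NN, CQ, FS, TW, FL, MG, GN, MJ, FA]
Visit BK → queue [SX, VO, NN, CQ, FS, TW, FL, MG, GN, MJ, FA]
Visit SX → queue [VO, NN, CQ, FS, TW, FL, MG, GN, MJ, FA]
Visit VO → queue [NN, CQ, FS, TW, FL, MG, GN, MJ, FA]
Visit NN → queue [CQ, FS, TW, FL, MG, GN, MJ, FA]
Visit CQ → queue [FS, TW, FL, MG, GN, MJ, FA]
Visit FS → queue [TW, FL, MG, GN, MJ, FA]
Visit TW; enqueue QT → queue [FL, MG, GN, MJ, FA, QT]
Visit FL → queue [MG, GN, MJ, FA, QT]
Visit MG → queue [GN, MJ, FA, QT]
Visit GN → queue [MJ, FA, QT]
Visit MJ → queue [FA, QT]
Visit FA → queue [QT]
Visit QT → queue []

SL, EE, VR, MN, MH, KK, BK, SX, VO, NN, CQ, FS, TW, FL, MG, GN, MJ, FA, QT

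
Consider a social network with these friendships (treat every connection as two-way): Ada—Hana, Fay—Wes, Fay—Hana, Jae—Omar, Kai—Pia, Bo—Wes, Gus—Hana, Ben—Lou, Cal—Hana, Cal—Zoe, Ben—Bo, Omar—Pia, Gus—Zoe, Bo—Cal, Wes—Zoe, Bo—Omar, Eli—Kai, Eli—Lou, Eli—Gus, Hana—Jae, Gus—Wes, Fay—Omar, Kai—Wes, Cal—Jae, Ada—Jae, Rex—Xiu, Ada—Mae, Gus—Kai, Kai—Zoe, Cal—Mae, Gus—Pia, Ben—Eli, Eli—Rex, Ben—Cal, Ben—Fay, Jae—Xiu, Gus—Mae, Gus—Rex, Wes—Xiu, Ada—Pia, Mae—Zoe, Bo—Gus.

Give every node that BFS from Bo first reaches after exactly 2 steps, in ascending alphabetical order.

Level 0: Bo
Level 1: Ben, Cal, Gus, Omar, Wes
Level 2: Eli, Fay, Hana, Jae, Kai, Lou, Mae, Pia, Rex, Xiu, Zoe
Level 3: Ada

Eli, Fay, Hana, Jae, Kai, Lou, Mae, Pia, Rex, Xiu, Zoe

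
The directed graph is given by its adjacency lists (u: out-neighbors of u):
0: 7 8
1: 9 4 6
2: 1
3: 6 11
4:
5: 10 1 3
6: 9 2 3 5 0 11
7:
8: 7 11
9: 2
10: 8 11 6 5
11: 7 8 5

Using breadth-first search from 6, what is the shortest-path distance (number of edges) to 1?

2

Level 0: 6
Level 1: 0, 2, 3, 5, 9, 11
Level 2: 1, 7, 8, 10
Level 3: 4
1 first appears at level 2.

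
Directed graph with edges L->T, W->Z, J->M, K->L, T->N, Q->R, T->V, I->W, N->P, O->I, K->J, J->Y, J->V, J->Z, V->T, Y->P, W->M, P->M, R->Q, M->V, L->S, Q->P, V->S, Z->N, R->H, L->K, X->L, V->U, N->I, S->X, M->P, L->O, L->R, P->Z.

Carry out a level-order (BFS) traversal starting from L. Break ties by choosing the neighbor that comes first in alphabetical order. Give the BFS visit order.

Visit L; enqueue K, O, R, S, T → queue [K, O, R, S, T]
Visit K; enqueue J → queue [O, R, S, T, J]
Visit O; enqueue I → queue [R, S, T, J, I]
Visit R; enqueue H, Q → queue [S, T, J, I, H, Q]
Visit S; enqueue X → queue [T, J, I, H, Q, X]
Visit T; enqueue N, V → queue [J, I, H, Q, X, N, V]
Visit J; enqueue M, Y, Z → queue [I, H, Q, X, N, V, M, Y, Z]
Visit I; enqueue W → queue [H, Q, X, N, V, M, Y, Z, W]
Visit H → queue [Q, X, N, V, M, Y, Z, W]
Visit Q; enqueue P → queue [X, N, V, M, Y, Z, W, P]
Visit X → queue [N, V, M, Y, Z, W, P]
Visit N → queue [V, M, Y, Z, W, P]
Visit V; enqueue U → queue [M, Y, Z, W, P, U]
Visit M → queue [Y, Z, W, P, U]
Visit Y → queue [Z, W, P, U]
Visit Z → queue [W, P, U]
Visit W → queue [P, U]
Visit P → queue [U]
Visit U → queue []

L K O R S T J I H Q X N V M Y Z W P U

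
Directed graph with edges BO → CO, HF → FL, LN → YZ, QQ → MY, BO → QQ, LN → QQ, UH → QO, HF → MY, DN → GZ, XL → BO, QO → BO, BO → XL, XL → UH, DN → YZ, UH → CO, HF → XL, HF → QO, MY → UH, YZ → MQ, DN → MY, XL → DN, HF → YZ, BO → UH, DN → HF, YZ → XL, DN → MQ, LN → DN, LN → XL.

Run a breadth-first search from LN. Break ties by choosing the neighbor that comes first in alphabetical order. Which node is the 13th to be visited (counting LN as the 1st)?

QO

Visit LN; enqueue DN, QQ, XL, YZ → queue [DN, QQ, XL, YZ]
Visit DN; enqueue GZ, HF, MQ, MY → queue [QQ, XL, YZ, GZ, HF, MQ, MY]
Visit QQ → queue [XL, YZ, GZ, HF, MQ, MY]
Visit XL; enqueue BO, UH → queue [YZ, GZ, HF, MQ, MY, BO, UH]
Visit YZ → queue [GZ, HF, MQ, MY, BO, UH]
Visit GZ → queue [HF, MQ, MY, BO, UH]
Visit HF; enqueue FL, QO → queue [MQ, MY, BO, UH, FL, QO]
Visit MQ → queue [MY, BO, UH, FL, QO]
Visit MY → queue [BO, UH, FL, QO]
Visit BO; enqueue CO → queue [UH, FL, QO, CO]
Visit UH → queue [FL, QO, CO]
Visit FL → queue [QO, CO]
Visit QO → queue [CO]
Visit CO → queue []

Visit order: LN, DN, QQ, XL, YZ, GZ, HF, MQ, MY, BO, UH, FL, QO, CO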